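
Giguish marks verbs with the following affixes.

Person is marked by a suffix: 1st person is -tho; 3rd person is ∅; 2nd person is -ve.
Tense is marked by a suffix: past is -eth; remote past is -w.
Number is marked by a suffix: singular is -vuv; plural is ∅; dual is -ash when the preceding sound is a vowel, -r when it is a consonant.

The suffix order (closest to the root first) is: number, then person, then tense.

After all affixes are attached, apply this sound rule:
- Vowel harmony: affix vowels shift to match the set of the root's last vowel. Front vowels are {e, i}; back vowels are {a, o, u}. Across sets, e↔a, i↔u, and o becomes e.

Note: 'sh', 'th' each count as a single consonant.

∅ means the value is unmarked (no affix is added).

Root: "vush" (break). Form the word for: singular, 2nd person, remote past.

vushvuvvaw

Attach number singular -vuv → vushvuv.
Attach person 2nd person -ve → vushvuvve.
Attach tense remote past -w → vushvuvvew.
Apply vowel harmony: vushvuvvew → vushvuvvaw.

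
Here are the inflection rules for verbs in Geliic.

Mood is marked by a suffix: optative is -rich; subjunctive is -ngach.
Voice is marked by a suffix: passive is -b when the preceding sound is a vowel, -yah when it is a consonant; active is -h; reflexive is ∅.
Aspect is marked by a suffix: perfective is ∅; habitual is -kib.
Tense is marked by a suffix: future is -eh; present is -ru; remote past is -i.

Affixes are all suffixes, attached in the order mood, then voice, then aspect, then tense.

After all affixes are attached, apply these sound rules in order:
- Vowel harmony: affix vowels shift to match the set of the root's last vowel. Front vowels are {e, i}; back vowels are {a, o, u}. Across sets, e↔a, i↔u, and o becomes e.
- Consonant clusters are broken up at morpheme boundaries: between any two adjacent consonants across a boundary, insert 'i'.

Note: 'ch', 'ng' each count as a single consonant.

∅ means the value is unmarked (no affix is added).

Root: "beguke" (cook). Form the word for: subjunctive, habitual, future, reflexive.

begukengechikibeh

Attach mood subjunctive -ngach → begukengach.
voice = reflexive: zero marking, form stays begukengach.
Attach aspect habitual -kib → begukengachkib.
Attach tense future -eh → begukengachkibeh.
Apply vowel harmony: begukengachkibeh → begukengechkibeh.
Apply epenthesis: begukengechkibeh → begukengechikibeh.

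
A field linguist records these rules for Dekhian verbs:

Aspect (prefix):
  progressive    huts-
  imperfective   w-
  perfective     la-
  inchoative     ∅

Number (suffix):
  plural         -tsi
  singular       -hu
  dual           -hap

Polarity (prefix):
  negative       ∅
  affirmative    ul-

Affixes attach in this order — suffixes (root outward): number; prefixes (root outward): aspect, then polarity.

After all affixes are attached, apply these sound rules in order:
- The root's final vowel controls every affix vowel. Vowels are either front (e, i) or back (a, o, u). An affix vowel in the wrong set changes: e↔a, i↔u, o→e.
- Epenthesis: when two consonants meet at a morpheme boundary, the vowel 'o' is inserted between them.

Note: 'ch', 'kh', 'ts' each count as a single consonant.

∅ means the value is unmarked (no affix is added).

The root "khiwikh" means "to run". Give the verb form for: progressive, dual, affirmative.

ilohitsokhiwikhohep

Attach number dual -hap → khiwikhhap.
Attach aspect progressive huts- → hutskhiwikhhap.
Attach polarity affirmative ul- → ulhutskhiwikhhap.
Apply vowel harmony: ulhutskhiwikhhap → ilhitskhiwikhhep.
Apply epenthesis: ilhitskhiwikhhep → ilohitsokhiwikhohep.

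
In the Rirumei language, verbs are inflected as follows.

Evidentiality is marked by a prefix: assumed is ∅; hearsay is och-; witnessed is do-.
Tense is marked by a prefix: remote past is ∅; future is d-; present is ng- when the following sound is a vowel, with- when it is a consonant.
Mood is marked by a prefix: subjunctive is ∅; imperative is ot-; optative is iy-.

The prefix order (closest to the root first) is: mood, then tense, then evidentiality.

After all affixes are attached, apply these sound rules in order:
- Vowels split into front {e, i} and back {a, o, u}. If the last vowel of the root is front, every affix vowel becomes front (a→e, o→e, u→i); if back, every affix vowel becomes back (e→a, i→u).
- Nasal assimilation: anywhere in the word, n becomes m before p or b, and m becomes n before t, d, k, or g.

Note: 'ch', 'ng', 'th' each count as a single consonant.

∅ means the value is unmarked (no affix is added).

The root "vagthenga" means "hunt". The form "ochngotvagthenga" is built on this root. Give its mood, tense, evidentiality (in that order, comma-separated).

Segment: och-ng-ot-vagthenga.
mood: ot- → imperative.
tense: ng/with- → present.
evidentiality: och- → hearsay.

imperative, present, hearsay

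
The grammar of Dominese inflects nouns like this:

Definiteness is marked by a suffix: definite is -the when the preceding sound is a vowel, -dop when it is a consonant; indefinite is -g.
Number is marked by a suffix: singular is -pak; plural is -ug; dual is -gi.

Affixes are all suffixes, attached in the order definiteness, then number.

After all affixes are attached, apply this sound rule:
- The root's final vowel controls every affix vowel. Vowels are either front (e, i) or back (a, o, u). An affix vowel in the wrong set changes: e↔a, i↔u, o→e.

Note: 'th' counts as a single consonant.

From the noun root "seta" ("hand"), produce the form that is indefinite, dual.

Attach definiteness indefinite -g → setag.
Attach number dual -gi → setaggi.
Apply vowel harmony: setaggi → setaggu.

setaggu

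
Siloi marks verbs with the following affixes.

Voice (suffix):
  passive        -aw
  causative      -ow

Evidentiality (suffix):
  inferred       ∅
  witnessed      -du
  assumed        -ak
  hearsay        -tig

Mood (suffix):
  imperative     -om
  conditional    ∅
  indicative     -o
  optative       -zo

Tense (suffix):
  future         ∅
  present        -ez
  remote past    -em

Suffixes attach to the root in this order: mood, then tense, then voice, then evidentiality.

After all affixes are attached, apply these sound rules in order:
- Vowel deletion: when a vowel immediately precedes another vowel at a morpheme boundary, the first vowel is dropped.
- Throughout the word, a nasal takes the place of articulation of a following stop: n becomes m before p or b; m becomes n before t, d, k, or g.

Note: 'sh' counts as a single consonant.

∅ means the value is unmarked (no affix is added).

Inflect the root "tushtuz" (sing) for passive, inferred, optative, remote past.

Attach mood optative -zo → tushtuzzo.
Attach tense remote past -em → tushtuzzoem.
Attach voice passive -aw → tushtuzzoemaw.
evidentiality = inferred: zero marking, form stays tushtuzzoemaw.
Apply vowel deletion: tushtuzzoemaw → tushtuzzemaw.
Nasal assimilation: no change.

tushtuzzemaw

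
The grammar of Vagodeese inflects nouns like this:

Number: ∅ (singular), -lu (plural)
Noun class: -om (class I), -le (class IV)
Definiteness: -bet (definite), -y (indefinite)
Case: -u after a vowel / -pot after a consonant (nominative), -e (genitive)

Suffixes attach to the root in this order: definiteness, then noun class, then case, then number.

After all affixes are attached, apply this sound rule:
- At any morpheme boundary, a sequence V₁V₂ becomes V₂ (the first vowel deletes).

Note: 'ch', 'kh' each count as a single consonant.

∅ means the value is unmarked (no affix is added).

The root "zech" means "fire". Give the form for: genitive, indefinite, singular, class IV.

zechyle

Attach definiteness indefinite -y → zechy.
Attach noun class class IV -le → zechyle.
Attach case genitive -e → zechylee.
number = singular: zero marking, form stays zechylee.
Apply vowel deletion: zechylee → zechyle.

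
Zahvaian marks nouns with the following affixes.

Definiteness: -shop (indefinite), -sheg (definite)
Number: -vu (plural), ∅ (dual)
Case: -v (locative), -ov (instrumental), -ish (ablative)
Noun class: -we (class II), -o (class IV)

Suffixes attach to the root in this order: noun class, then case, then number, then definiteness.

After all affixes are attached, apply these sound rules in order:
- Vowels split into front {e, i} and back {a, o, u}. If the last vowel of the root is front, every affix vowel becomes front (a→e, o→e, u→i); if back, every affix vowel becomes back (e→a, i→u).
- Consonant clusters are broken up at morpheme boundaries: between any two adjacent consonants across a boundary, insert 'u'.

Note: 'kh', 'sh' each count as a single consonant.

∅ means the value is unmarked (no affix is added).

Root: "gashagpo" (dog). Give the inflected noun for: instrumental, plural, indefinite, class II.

Attach noun class class II -we → gashagpowe.
Attach case instrumental -ov → gashagpoweov.
Attach number plural -vu → gashagpoweovvu.
Attach definiteness indefinite -shop → gashagpoweovvushop.
Apply vowel harmony: gashagpoweovvushop → gashagpowaovvushop.
Apply epenthesis: gashagpowaovvushop → gashagpowaovuvushop.

gashagpowaovuvushop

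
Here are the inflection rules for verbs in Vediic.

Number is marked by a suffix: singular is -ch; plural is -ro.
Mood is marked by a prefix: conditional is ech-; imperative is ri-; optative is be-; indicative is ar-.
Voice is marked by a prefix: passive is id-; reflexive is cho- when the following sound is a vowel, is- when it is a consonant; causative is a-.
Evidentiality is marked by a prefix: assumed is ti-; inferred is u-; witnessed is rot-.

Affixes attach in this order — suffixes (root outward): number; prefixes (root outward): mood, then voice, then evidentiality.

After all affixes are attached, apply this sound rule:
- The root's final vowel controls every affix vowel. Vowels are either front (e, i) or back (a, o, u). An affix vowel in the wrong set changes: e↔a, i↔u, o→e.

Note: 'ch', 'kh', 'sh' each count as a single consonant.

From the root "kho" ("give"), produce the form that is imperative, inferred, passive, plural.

uudrukhoro

Attach mood imperative ri- → rikho.
Attach voice passive id- → idrikho.
Attach number plural -ro → idrikhoro.
Attach evidentiality inferred u- → uidrikhoro.
Apply vowel harmony: uidrikhoro → uudrukhoro.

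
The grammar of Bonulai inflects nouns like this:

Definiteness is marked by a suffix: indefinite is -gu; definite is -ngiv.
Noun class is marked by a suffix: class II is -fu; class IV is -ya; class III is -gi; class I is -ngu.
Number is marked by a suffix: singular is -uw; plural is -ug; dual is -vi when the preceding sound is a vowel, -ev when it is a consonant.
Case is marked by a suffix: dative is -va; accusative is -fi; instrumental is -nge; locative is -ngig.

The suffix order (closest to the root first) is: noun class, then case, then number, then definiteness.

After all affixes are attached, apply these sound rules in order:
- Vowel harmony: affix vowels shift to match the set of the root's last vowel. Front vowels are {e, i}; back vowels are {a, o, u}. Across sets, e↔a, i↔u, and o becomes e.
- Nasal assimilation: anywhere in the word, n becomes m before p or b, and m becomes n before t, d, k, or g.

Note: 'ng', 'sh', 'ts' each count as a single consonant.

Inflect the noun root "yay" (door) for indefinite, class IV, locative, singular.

yayyanguguwgu

Attach noun class class IV -ya → yayya.
Attach case locative -ngig → yayyangig.
Attach number singular -uw → yayyangiguw.
Attach definiteness indefinite -gu → yayyangiguwgu.
Apply vowel harmony: yayyangiguwgu → yayyanguguwgu.
Nasal assimilation: no change.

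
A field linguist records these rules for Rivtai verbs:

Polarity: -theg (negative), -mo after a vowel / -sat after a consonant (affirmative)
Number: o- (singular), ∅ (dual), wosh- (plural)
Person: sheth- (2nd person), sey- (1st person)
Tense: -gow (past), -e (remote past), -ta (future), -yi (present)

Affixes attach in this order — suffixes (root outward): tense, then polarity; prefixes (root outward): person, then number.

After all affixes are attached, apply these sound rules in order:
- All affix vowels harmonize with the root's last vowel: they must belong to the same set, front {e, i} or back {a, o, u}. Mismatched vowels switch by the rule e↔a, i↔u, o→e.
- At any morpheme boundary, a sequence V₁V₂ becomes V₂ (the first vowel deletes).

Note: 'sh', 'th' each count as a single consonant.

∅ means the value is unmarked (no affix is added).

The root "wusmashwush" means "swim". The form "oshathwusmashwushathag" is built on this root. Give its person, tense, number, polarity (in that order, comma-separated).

2nd person, remote past, singular, negative

Segment: o-sheth-wusmashwush-e-theg.
person: sheth- → 2nd person.
tense: -e → remote past.
number: o- → singular.
polarity: -theg → negative.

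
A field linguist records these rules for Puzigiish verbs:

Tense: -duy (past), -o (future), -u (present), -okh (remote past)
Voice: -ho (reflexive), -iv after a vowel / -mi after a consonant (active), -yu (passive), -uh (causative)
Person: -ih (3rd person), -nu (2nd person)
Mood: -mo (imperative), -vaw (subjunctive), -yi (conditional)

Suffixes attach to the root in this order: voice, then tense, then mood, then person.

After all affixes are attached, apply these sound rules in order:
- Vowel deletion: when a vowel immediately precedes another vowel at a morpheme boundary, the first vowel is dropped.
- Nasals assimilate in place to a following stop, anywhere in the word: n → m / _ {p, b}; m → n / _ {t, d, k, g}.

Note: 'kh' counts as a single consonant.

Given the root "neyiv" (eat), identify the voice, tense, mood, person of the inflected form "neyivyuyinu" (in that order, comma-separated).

Segment: neyiv-yu-u-yi-nu.
voice: -yu → passive.
tense: -u → present.
mood: -yi → conditional.
person: -nu → 2nd person.

passive, present, conditional, 2nd person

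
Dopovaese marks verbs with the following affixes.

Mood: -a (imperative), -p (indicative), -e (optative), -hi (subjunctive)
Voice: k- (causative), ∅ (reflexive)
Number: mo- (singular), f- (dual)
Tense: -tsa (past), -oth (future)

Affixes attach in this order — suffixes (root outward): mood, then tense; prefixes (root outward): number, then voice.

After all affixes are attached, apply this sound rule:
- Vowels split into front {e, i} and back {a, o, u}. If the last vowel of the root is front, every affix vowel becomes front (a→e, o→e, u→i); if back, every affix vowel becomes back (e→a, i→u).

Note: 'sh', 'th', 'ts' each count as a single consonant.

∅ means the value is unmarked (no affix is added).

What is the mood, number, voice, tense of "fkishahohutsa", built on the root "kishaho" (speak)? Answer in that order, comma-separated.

subjunctive, dual, reflexive, past

Segment: f-kishaho-hi-tsa.
mood: -hi → subjunctive.
number: f- → dual.
voice: ∅ → reflexive.
tense: -tsa → past.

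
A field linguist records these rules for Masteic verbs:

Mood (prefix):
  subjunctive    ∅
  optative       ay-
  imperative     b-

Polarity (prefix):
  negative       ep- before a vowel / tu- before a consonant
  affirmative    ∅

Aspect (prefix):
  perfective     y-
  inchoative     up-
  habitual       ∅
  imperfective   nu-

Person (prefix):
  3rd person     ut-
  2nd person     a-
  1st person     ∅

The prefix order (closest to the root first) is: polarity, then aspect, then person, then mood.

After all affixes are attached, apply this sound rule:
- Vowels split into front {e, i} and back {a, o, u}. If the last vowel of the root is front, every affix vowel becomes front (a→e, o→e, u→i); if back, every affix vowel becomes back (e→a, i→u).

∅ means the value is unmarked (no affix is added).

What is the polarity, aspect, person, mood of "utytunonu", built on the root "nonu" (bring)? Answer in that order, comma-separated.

Segment: ut-y-tu-nonu.
polarity: ep/tu- → negative.
aspect: y- → perfective.
person: ut- → 3rd person.
mood: ∅ → subjunctive.

negative, perfective, 3rd person, subjunctive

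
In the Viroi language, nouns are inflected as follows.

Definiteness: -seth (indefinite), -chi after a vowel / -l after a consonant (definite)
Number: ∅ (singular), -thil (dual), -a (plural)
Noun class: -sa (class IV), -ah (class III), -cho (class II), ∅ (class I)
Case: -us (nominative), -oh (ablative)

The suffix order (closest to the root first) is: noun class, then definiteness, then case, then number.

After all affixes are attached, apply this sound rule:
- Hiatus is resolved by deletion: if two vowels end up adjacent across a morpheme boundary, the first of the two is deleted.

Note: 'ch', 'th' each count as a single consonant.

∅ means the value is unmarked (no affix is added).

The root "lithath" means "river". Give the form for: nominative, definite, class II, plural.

Attach noun class class II -cho → lithathcho.
Attach definiteness definite -chi (after vowel 'o') → lithathchochi.
Attach case nominative -us → lithathchochius.
Attach number plural -a → lithathchochiusa.
Apply vowel deletion: lithathchochiusa → lithathchochusa.

lithathchochusa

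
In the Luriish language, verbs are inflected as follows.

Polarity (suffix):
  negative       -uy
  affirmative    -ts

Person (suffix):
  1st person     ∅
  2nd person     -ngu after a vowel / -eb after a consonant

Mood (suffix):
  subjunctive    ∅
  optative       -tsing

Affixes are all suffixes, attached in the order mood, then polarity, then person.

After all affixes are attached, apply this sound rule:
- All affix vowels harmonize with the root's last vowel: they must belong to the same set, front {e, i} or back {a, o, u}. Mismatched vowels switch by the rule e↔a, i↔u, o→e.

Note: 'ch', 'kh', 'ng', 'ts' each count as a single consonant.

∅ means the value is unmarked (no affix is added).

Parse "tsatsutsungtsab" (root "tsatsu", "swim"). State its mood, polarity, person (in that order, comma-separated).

Segment: tsatsu-tsing-ts-eb.
mood: -tsing → optative.
polarity: -ts → affirmative.
person: -ngu/eb → 2nd person.

optative, affirmative, 2nd person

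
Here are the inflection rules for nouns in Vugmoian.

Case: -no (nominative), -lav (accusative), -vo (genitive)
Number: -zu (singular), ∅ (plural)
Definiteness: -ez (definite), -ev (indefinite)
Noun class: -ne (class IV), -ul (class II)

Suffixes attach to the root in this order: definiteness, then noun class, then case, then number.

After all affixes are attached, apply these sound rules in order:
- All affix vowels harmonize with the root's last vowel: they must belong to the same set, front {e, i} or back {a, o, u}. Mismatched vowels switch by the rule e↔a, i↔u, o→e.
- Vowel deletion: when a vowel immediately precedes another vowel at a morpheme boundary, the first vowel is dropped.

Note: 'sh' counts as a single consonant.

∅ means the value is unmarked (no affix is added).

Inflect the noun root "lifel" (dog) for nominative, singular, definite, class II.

lifelezilnezi

Attach definiteness definite -ez → lifelez.
Attach noun class class II -ul → lifelezul.
Attach case nominative -no → lifelezulno.
Attach number singular -zu → lifelezulnozu.
Apply vowel harmony: lifelezulnozu → lifelezilnezi.
Vowel deletion: no change.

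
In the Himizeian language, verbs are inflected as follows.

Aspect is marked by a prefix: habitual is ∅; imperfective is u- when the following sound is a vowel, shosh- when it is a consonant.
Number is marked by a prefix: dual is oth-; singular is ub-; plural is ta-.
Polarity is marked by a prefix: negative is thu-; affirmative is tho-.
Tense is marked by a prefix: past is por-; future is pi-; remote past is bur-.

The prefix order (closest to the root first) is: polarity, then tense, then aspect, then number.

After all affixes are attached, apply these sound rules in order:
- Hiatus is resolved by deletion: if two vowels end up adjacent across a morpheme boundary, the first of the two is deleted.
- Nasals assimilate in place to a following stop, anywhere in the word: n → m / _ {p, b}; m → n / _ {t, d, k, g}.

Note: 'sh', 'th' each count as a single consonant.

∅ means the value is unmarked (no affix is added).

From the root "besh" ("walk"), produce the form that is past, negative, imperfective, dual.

Attach polarity negative thu- → thubesh.
Attach tense past por- → porthubesh.
Attach aspect imperfective shosh- (before consonant 'p') → shoshporthubesh.
Attach number dual oth- → othshoshporthubesh.
Vowel deletion: no change.
Nasal assimilation: no change.

othshoshporthubesh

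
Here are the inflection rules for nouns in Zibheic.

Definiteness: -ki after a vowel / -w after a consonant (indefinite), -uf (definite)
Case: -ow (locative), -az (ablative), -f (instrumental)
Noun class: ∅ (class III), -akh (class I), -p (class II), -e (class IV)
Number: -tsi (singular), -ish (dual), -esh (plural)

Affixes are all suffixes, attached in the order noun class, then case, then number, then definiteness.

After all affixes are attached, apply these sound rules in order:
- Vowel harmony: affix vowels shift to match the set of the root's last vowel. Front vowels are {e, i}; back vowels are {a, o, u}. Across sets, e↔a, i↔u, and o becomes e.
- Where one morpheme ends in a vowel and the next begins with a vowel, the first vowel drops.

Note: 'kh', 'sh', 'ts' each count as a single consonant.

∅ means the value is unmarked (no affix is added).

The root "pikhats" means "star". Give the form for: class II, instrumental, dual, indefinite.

pikhatspfushw

Attach noun class class II -p → pikhatsp.
Attach case instrumental -f → pikhatspf.
Attach number dual -ish → pikhatspfish.
Attach definiteness indefinite -w (after consonant 'sh') → pikhatspfishw.
Apply vowel harmony: pikhatspfishw → pikhatspfushw.
Vowel deletion: no change.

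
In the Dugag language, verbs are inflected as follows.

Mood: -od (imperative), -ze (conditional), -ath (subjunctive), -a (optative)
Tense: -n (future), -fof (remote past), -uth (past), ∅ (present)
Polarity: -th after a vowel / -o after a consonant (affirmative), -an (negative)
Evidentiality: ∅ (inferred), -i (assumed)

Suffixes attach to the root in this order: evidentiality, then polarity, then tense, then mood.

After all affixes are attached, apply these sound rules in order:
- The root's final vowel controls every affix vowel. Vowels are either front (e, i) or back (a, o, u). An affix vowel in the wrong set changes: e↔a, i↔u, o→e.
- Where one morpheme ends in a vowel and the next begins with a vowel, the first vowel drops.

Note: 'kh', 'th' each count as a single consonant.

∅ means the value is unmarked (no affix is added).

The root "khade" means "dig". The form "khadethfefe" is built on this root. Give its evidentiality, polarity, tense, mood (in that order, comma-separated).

inferred, affirmative, remote past, optative

Segment: khade-th-fof-a.
evidentiality: ∅ → inferred.
polarity: -th/o → affirmative.
tense: -fof → remote past.
mood: -a → optative.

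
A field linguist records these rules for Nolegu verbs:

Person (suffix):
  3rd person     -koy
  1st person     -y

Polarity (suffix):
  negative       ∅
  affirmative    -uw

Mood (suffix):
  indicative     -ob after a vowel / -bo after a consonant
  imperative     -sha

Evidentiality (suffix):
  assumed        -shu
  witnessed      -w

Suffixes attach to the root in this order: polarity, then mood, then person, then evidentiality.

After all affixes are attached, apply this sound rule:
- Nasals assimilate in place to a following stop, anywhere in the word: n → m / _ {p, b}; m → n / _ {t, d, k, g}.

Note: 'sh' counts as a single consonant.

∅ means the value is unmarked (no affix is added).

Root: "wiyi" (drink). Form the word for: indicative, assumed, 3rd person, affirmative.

Attach polarity affirmative -uw → wiyiuw.
Attach mood indicative -bo (after consonant 'w') → wiyiuwbo.
Attach person 3rd person -koy → wiyiuwbokoy.
Attach evidentiality assumed -shu → wiyiuwbokoyshu.
Nasal assimilation: no change.

wiyiuwbokoyshu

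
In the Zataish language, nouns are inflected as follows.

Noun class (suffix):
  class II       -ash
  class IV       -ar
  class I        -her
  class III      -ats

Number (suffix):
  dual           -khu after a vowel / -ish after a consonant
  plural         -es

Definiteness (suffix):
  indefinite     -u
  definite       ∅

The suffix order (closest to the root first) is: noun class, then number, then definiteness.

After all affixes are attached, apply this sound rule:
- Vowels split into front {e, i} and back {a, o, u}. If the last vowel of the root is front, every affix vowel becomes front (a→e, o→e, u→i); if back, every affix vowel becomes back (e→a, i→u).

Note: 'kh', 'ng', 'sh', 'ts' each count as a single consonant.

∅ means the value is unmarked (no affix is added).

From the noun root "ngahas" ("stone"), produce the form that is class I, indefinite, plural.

Attach noun class class I -her → ngahasher.
Attach number plural -es → ngahasheres.
Attach definiteness indefinite -u → ngahasheresu.
Apply vowel harmony: ngahasheresu → ngahasharasu.

ngahasharasu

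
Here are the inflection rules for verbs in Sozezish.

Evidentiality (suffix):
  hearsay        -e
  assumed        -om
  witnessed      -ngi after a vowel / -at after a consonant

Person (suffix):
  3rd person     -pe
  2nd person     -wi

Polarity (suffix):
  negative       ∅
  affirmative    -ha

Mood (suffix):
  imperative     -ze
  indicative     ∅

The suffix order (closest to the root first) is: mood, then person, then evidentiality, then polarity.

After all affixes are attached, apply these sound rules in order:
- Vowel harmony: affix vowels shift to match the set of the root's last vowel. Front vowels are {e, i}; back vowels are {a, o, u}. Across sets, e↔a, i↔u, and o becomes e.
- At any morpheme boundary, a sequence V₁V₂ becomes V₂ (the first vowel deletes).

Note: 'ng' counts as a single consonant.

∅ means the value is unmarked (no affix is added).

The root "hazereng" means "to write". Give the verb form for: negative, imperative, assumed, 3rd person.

hazerengzepem

Attach mood imperative -ze → hazerengze.
Attach person 3rd person -pe → hazerengzepe.
Attach evidentiality assumed -om → hazerengzepeom.
polarity = negative: zero marking, form stays hazerengzepeom.
Apply vowel harmony: hazerengzepeom → hazerengzepeem.
Apply vowel deletion: hazerengzepeem → hazerengzepem.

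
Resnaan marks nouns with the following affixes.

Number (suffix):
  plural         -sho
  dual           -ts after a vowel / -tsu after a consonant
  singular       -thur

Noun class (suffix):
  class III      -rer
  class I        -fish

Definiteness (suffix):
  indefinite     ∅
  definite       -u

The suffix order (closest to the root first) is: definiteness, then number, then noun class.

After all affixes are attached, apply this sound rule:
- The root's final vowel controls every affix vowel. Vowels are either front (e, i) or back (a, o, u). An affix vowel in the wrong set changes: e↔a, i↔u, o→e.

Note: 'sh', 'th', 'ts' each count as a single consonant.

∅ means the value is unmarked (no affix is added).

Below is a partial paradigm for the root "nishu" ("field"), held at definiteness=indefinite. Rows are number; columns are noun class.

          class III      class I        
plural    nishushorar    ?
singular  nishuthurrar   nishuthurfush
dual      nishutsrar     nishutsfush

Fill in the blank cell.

definiteness = indefinite: zero marking, form stays nishu.
Attach number plural -sho → nishusho.
Attach noun class class I -fish → nishushofish.
Apply vowel harmony: nishushofish → nishushofush.

nishushofush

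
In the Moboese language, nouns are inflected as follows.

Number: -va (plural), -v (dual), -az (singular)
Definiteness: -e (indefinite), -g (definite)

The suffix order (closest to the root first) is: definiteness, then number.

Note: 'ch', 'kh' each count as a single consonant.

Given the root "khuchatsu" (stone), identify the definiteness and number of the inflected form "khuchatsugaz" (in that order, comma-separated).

Segment: khuchatsu-g-az.
definiteness: -g → definite.
number: -az → singular.

definite, singular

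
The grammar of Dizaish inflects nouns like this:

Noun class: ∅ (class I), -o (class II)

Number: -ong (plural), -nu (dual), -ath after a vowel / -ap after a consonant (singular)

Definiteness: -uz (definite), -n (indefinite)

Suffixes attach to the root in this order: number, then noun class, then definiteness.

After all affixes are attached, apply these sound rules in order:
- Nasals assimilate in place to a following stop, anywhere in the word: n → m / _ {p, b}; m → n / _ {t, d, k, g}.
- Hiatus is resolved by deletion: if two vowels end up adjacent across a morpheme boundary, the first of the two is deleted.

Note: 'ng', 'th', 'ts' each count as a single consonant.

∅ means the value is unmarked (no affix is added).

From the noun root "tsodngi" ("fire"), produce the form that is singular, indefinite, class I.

Attach number singular -ath (after vowel 'i') → tsodngiath.
noun class = class I: zero marking, form stays tsodngiath.
Attach definiteness indefinite -n → tsodngiathn.
Nasal assimilation: no change.
Apply vowel deletion: tsodngiathn → tsodngathn.

tsodngathn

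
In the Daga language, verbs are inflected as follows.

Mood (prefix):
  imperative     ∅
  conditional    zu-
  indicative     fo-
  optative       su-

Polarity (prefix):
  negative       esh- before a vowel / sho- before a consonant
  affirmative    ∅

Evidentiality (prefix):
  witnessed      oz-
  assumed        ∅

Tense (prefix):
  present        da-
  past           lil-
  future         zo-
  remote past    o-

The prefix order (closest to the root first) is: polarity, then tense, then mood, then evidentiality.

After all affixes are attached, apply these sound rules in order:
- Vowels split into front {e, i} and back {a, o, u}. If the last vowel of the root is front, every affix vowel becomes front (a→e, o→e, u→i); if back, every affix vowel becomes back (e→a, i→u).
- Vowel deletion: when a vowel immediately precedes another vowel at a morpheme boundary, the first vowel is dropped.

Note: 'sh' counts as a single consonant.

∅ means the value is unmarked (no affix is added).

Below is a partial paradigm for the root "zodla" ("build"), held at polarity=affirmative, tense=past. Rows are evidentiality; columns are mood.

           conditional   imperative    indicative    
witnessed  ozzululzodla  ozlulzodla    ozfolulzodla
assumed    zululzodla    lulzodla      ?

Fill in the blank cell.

folulzodla

polarity = affirmative: zero marking, form stays zodla.
Attach tense past lil- → lilzodla.
Attach mood indicative fo- → folilzodla.
evidentiality = assumed: zero marking, form stays folilzodla.
Apply vowel harmony: folilzodla → folulzodla.
Vowel deletion: no change.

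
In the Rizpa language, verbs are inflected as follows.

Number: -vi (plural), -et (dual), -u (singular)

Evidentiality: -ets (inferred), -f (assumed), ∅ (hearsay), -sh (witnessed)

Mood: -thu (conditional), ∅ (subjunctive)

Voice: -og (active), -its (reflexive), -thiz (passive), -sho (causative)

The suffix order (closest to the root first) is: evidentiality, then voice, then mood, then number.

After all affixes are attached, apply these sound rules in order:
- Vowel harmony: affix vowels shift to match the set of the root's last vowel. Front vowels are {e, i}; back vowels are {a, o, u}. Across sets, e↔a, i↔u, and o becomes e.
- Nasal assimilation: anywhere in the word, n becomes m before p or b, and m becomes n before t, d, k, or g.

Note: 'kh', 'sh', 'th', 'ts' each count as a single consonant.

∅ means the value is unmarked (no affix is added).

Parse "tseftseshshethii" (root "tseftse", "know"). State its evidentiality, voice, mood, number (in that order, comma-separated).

witnessed, causative, conditional, singular

Segment: tseftse-sh-sho-thu-u.
evidentiality: -sh → witnessed.
voice: -sho → causative.
mood: -thu → conditional.
number: -u → singular.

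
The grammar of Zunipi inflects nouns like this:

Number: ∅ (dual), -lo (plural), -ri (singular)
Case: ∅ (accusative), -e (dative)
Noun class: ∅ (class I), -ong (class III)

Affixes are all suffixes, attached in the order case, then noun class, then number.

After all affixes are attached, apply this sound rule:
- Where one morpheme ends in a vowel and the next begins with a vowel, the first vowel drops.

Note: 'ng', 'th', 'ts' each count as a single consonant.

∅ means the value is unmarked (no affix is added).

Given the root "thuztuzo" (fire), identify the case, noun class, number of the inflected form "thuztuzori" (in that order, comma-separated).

Segment: thuztuzo-ri.
case: ∅ → accusative.
noun class: ∅ → class I.
number: -ri → singular.

accusative, class I, singular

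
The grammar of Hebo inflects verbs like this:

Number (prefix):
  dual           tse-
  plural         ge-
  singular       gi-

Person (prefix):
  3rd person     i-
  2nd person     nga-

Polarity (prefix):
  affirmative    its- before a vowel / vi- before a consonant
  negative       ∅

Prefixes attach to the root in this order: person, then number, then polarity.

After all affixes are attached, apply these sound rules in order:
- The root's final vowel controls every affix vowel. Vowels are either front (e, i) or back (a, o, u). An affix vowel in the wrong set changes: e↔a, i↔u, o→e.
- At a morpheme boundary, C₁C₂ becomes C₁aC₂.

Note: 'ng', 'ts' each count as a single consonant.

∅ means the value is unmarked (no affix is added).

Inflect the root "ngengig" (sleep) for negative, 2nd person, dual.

tsengengengig

Attach person 2nd person nga- → ngangengig.
Attach number dual tse- → tsengangengig.
polarity = negative: zero marking, form stays tsengangengig.
Apply vowel harmony: tsengangengig → tsengengengig.
Epenthesis: no change.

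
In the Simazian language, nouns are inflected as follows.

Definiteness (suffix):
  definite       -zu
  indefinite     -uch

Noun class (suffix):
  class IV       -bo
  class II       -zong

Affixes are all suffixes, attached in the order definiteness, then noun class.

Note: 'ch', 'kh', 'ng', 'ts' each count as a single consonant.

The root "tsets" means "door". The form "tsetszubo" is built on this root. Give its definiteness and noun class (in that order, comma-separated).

Segment: tsets-zu-bo.
definiteness: -zu → definite.
noun class: -bo → class IV.

definite, class IV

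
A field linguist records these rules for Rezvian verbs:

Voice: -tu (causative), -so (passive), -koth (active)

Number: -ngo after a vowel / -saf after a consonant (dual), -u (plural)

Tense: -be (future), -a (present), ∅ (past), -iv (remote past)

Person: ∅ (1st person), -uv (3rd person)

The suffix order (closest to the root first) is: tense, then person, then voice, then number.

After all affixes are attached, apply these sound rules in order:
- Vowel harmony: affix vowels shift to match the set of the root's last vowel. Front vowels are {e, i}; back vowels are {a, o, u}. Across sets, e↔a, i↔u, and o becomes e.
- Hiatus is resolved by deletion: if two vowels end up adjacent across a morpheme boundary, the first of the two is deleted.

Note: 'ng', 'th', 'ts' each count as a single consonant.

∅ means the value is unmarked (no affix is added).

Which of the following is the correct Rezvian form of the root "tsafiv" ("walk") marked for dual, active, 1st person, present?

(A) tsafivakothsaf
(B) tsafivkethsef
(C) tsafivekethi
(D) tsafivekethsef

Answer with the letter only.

D

Attach tense present -a → tsafiva.
person = 1st person: zero marking, form stays tsafiva.
Attach voice active -koth → tsafivakoth.
Attach number dual -saf (after consonant 'th') → tsafivakothsaf.
Apply vowel harmony: tsafivakothsaf → tsafivekethsef.
Vowel deletion: no change.
So the correct form is tsafivekethsef, option (D).
(A) tsafivakothsaf is wrong: it fails to apply the sound rule(s).
(C) tsafivekethi is wrong: it uses plural instead of dual for number.
(B) tsafivkethsef is wrong: it uses past instead of present for tense.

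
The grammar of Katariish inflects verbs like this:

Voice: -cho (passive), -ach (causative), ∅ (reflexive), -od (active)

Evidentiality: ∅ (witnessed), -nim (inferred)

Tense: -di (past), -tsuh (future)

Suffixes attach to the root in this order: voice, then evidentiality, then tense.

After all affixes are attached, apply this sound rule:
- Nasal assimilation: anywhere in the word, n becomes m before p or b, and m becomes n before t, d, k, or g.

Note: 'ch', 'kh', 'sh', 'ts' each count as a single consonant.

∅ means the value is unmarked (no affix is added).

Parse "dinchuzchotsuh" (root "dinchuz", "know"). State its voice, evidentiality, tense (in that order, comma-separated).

Segment: dinchuz-cho-tsuh.
voice: -cho → passive.
evidentiality: ∅ → witnessed.
tense: -tsuh → future.

passive, witnessed, future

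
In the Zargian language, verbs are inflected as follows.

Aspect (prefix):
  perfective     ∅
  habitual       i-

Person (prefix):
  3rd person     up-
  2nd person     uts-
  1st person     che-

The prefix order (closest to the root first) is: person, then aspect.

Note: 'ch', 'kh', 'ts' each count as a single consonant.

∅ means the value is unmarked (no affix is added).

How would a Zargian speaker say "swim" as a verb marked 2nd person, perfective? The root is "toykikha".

Attach person 2nd person uts- → utstoykikha.
aspect = perfective: zero marking, form stays utstoykikha.

utstoykikha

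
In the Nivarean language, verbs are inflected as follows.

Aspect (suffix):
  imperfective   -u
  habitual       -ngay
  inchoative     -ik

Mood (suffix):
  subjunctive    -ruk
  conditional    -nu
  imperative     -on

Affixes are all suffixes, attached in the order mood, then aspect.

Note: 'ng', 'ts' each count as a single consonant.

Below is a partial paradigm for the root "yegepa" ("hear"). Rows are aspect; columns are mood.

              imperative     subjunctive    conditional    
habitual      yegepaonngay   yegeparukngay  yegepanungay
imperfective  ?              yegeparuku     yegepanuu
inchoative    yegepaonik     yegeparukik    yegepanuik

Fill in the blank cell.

Attach mood imperative -on → yegepaon.
Attach aspect imperfective -u → yegepaonu.

yegepaonu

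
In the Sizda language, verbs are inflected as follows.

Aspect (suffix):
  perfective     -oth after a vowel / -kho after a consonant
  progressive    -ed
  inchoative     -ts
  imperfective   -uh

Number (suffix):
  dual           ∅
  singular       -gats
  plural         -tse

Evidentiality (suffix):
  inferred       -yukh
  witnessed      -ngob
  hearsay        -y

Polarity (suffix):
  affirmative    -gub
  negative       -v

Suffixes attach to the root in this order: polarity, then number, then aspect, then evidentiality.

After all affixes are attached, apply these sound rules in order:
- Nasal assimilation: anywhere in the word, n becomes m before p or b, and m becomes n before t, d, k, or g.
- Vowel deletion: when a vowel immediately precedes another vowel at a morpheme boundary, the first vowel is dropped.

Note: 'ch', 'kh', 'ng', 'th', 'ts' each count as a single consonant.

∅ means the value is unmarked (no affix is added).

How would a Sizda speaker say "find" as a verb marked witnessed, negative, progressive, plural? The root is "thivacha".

thivachavtsedngob

Attach polarity negative -v → thivachav.
Attach number plural -tse → thivachavtse.
Attach aspect progressive -ed → thivachavtseed.
Attach evidentiality witnessed -ngob → thivachavtseedngob.
Nasal assimilation: no change.
Apply vowel deletion: thivachavtseedngob → thivachavtsedngob.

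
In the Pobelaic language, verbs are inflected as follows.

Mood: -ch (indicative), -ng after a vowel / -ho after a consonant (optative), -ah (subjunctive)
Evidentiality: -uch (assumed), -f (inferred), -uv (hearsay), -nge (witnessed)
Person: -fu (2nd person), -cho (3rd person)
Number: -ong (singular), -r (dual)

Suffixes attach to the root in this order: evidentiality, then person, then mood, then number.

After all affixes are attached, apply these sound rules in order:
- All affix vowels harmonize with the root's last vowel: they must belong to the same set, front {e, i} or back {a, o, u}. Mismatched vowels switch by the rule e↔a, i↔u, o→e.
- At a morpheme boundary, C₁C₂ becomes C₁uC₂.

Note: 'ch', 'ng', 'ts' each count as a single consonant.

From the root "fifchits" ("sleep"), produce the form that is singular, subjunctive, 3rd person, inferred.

Attach evidentiality inferred -f → fifchitsf.
Attach person 3rd person -cho → fifchitsfcho.
Attach mood subjunctive -ah → fifchitsfchoah.
Attach number singular -ong → fifchitsfchoahong.
Apply vowel harmony: fifchitsfchoahong → fifchitsfcheeheng.
Apply epenthesis: fifchitsfcheeheng → fifchitsufucheeheng.

fifchitsufucheeheng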